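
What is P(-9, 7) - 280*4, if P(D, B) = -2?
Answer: -1122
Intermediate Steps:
P(-9, 7) - 280*4 = -2 - 280*4 = -2 - 70*16 = -2 - 1120 = -1122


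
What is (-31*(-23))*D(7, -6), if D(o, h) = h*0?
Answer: 0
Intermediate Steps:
D(o, h) = 0
(-31*(-23))*D(7, -6) = -31*(-23)*0 = 713*0 = 0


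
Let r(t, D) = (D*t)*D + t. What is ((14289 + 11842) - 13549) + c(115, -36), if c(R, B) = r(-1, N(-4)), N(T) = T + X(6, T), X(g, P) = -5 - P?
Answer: 12556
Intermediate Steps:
N(T) = -5 (N(T) = T + (-5 - T) = -5)
r(t, D) = t + t*D² (r(t, D) = t*D² + t = t + t*D²)
c(R, B) = -26 (c(R, B) = -(1 + (-5)²) = -(1 + 25) = -1*26 = -26)
((14289 + 11842) - 13549) + c(115, -36) = ((14289 + 11842) - 13549) - 26 = (26131 - 13549) - 26 = 12582 - 26 = 12556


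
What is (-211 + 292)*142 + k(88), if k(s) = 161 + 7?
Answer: 11670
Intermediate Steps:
k(s) = 168
(-211 + 292)*142 + k(88) = (-211 + 292)*142 + 168 = 81*142 + 168 = 11502 + 168 = 11670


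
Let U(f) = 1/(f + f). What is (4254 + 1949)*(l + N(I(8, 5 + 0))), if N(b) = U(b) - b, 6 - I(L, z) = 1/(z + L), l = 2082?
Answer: 25782614425/2002 ≈ 1.2878e+7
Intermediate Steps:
U(f) = 1/(2*f)
I(L, z) = 6 - 1/(L + z) (I(L, z) = 6 - 1/(z + L) = 6 - 1/(L + z))
N(b) = 1/(2*b) - b
(4254 + 1949)*(l + N(I(8, 5 + 0))) = (4254 + 1949)*(2082 + (1/(2*(((-1 + 6*8 + 6*(5 + 0))/(8 + (5 + 0))))) - (-1 + 6*8 + 6*(5 + 0))/(8 + (5 + 0)))) = 6203*(2082 + (1/(2*(((-1 + 48 + 6*5)/(8 + 5)))) - (-1 + 48 + 6*5)/(8 + 5))) = 6203*(2082 + (1/(2*(((-1 + 48 + 30)/13))) - (-1 + 48 + 30)/13)) = 6203*(2082 + (1/(2*(((1/13)*77))) - 77/13)) = 6203*(2082 + (1/(2*(77/13)) - 1*77/13)) = 6203*(2082 + ((½)*(13/77) - 77/13)) = 6203*(2082 + (13/154 - 77/13)) = 6203*(2082 - 11689/2002) = 6203*(4156475/2002) = 25782614425/2002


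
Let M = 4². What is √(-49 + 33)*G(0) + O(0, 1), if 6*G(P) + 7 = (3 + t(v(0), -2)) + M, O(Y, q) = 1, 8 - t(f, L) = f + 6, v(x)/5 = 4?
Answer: 1 - 4*I ≈ 1.0 - 4.0*I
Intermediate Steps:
v(x) = 20 (v(x) = 5*4 = 20)
t(f, L) = 2 - f (t(f, L) = 8 - (f + 6) = 8 - (6 + f) = 8 + (-6 - f) = 2 - f)
M = 16
G(P) = -1 (G(P) = -7/6 + ((3 + (2 - 1*20)) + 16)/6 = -7/6 + ((3 + (2 - 20)) + 16)/6 = -7/6 + ((3 - 18) + 16)/6 = -7/6 + (-15 + 16)/6 = -7/6 + (⅙)*1 = -7/6 + ⅙ = -1)
√(-49 + 33)*G(0) + O(0, 1) = √(-49 + 33)*(-1) + 1 = √(-16)*(-1) + 1 = (4*I)*(-1) + 1 = -4*I + 1 = 1 - 4*I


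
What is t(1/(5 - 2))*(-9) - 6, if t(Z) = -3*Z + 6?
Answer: -51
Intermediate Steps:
t(Z) = 6 - 3*Z
t(1/(5 - 2))*(-9) - 6 = (6 - 3/(5 - 2))*(-9) - 6 = (6 - 3/3)*(-9) - 6 = (6 - 3*1/3)*(-9) - 6 = (6 - 1)*(-9) - 6 = 5*(-9) - 6 = -45 - 6 = -51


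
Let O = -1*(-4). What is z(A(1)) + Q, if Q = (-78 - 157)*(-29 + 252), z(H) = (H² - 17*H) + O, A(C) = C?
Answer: -52417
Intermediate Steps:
O = 4
z(H) = 4 + H² - 17*H (z(H) = (H² - 17*H) + 4 = 4 + H² - 17*H)
Q = -52405 (Q = -235*223 = -52405)
z(A(1)) + Q = (4 + 1² - 17*1) - 52405 = (4 + 1 - 17) - 52405 = -12 - 52405 = -52417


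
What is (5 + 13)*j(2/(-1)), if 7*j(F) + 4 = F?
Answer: -108/7 ≈ -15.429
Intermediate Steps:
j(F) = -4/7 + F/7
(5 + 13)*j(2/(-1)) = (5 + 13)*(-4/7 + (2/(-1))/7) = 18*(-4/7 + (2*(-1))/7) = 18*(-4/7 + (⅐)*(-2)) = 18*(-4/7 - 2/7) = 18*(-6/7) = -108/7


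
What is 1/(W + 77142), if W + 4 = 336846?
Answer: 1/413984 ≈ 2.4156e-6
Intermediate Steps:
W = 336842 (W = -4 + 336846 = 336842)
1/(W + 77142) = 1/(336842 + 77142) = 1/413984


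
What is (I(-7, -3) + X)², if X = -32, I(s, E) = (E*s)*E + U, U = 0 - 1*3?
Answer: 9604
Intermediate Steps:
U = -3 (U = 0 - 3 = -3)
I(s, E) = -3 + s*E² (I(s, E) = (E*s)*E - 3 = s*E² - 3 = -3 + s*E²)
(I(-7, -3) + X)² = ((-3 - 7*(-3)²) - 32)² = ((-3 - 7*9) - 32)² = ((-3 - 63) - 32)² = (-66 - 32)² = (-98)² = 9604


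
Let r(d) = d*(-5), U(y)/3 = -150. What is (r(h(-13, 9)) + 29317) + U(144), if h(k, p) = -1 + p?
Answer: 28827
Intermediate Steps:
U(y) = -450 (U(y) = 3*(-150) = -450)
r(d) = -5*d
(r(h(-13, 9)) + 29317) + U(144) = (-5*(-1 + 9) + 29317) - 450 = (-5*8 + 29317) - 450 = (-40 + 29317) - 450 = 29277 - 450 = 28827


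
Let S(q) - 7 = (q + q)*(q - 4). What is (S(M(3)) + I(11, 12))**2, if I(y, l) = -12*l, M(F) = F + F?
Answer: 12769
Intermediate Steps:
M(F) = 2*F
S(q) = 7 + 2*q*(-4 + q) (S(q) = 7 + (q + q)*(q - 4) = 7 + (2*q)*(-4 + q) = 7 + 2*q*(-4 + q))
(S(M(3)) + I(11, 12))**2 = ((7 - 16*3 + 2*(2*3)**2) - 12*12)**2 = ((7 - 8*6 + 2*6**2) - 144)**2 = ((7 - 48 + 2*36) - 144)**2 = ((7 - 48 + 72) - 144)**2 = (31 - 144)**2 = (-113)**2 = 12769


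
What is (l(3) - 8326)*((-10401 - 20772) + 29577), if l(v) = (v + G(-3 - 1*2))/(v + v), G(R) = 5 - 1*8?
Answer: 13288296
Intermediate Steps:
G(R) = -3 (G(R) = 5 - 8 = -3)
l(v) = (-3 + v)/(2*v) (l(v) = (v - 3)/(v + v) = (-3 + v)/((2*v)) = (-3 + v)*(1/(2*v)) = (-3 + v)/(2*v))
(l(3) - 8326)*((-10401 - 20772) + 29577) = ((½)*(-3 + 3)/3 - 8326)*((-10401 - 20772) + 29577) = ((½)*(⅓)*0 - 8326)*(-31173 + 29577) = (0 - 8326)*(-1596) = -8326*(-1596) = 13288296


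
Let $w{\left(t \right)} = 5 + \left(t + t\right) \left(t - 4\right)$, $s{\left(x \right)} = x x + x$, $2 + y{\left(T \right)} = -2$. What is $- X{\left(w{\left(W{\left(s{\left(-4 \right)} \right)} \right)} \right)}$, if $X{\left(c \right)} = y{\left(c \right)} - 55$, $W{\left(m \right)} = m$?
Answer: $59$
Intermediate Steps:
$y{\left(T \right)} = -4$ ($y{\left(T \right)} = -2 - 2 = -4$)
$s{\left(x \right)} = x + x^{2}$ ($s{\left(x \right)} = x^{2} + x = x + x^{2}$)
$w{\left(t \right)} = 5 + 2 t \left(-4 + t\right)$
$X{\left(c \right)} = -59$ ($X{\left(c \right)} = -4 - 55 = -59$)
$- X{\left(w{\left(W{\left(s{\left(-4 \right)} \right)} \right)} \right)} = \left(-1\right) \left(-59\right) = 59$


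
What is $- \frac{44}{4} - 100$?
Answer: $-111$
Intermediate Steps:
$- \frac{44}{4} - 100 = \left(-44\right) \frac{1}{4} - 100 = -11 - 100 = -111$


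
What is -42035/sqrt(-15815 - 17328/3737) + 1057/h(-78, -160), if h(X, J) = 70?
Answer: 151/10 + 42035*I*sqrt(220923902471)/59117983 ≈ 15.1 + 334.21*I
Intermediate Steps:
-42035/sqrt(-15815 - 17328/3737) + 1057/h(-78, -160) = -42035/sqrt(-15815 - 17328/3737) + 1057/70 = -42035/sqrt(-15815 - 17328*1/3737) + 1057*(1/70) = -42035/sqrt(-15815 - 17328/3737) + 151/10 = -42035*(-I*sqrt(220923902471)/59117983) + 151/10 = -(-42035)*I*sqrt(220923902471)/59117983 + 151/10 = 42035*I*sqrt(220923902471)/59117983 + 151/10 = 151/10 + 42035*I*sqrt(220923902471)/59117983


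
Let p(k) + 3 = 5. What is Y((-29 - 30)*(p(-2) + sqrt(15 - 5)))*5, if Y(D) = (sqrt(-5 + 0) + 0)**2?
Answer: -25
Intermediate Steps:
p(k) = 2 (p(k) = -3 + 5 = 2)
Y(D) = -5 (Y(D) = (sqrt(-5) + 0)**2 = (I*sqrt(5) + 0)**2 = (I*sqrt(5))**2 = -5)
Y((-29 - 30)*(p(-2) + sqrt(15 - 5)))*5 = -5*5 = -25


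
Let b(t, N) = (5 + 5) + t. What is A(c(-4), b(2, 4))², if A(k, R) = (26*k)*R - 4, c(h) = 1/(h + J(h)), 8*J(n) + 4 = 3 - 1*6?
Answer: 4624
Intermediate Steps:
J(n) = -7/8 (J(n) = -½ + (3 - 1*6)/8 = -½ + (3 - 6)/8 = -½ + (⅛)*(-3) = -½ - 3/8 = -7/8)
c(h) = 1/(-7/8 + h) (c(h) = 1/(h - 7/8) = 1/(-7/8 + h))
b(t, N) = 10 + t
A(k, R) = -4 + 26*R*k (A(k, R) = 26*R*k - 4 = -4 + 26*R*k)
A(c(-4), b(2, 4))² = (-4 + 26*(10 + 2)*(8/(-7 + 8*(-4))))² = (-4 + 26*12*(8/(-7 - 32)))² = (-4 + 26*12*(8/(-39)))² = (-4 + 26*12*(8*(-1/39)))² = (-4 + 26*12*(-8/39))² = (-4 - 64)² = (-68)² = 4624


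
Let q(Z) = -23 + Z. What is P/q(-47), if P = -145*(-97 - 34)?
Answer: -3799/14 ≈ -271.36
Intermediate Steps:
P = 18995 (P = -145*(-131) = 18995)
P/q(-47) = 18995/(-23 - 47) = 18995/(-70) = 18995*(-1/70) = -3799/14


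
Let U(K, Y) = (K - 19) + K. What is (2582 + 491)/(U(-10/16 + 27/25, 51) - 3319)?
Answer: -307300/333709 ≈ -0.92086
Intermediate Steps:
U(K, Y) = -19 + 2*K (U(K, Y) = (-19 + K) + K = -19 + 2*K)
(2582 + 491)/(U(-10/16 + 27/25, 51) - 3319) = (2582 + 491)/((-19 + 2*(-10/16 + 27/25)) - 3319) = 3073/((-19 + 2*(-10*1/16 + 27*(1/25))) - 3319) = 3073/((-19 + 2*(-5/8 + 27/25)) - 3319) = 3073/((-19 + 2*(91/200)) - 3319) = 3073/((-19 + 91/100) - 3319) = 3073/(-1809/100 - 3319) = 3073/(-333709/100) = 3073*(-100/333709) = -307300/333709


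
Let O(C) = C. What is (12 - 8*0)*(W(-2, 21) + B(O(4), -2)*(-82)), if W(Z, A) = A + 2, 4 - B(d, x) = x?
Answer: -5628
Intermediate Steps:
B(d, x) = 4 - x
W(Z, A) = 2 + A
(12 - 8*0)*(W(-2, 21) + B(O(4), -2)*(-82)) = (12 - 8*0)*((2 + 21) + (4 - 1*(-2))*(-82)) = (12 + 0)*(23 + (4 + 2)*(-82)) = 12*(23 + 6*(-82)) = 12*(23 - 492) = 12*(-469) = -5628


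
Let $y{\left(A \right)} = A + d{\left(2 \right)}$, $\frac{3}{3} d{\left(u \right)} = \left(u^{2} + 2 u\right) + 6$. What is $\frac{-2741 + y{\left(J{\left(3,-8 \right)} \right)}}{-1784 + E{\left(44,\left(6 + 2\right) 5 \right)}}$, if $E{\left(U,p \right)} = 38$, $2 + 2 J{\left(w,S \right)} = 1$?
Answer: $\frac{5455}{3492} \approx 1.5621$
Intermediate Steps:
$J{\left(w,S \right)} = - \frac{1}{2}$ ($J{\left(w,S \right)} = -1 + \frac{1}{2} \cdot 1 = -1 + \frac{1}{2} = - \frac{1}{2}$)
$d{\left(u \right)} = 6 + u^{2} + 2 u$ ($d{\left(u \right)} = \left(u^{2} + 2 u\right) + 6 = 6 + u^{2} + 2 u$)
$y{\left(A \right)} = 14 + A$ ($y{\left(A \right)} = A + \left(6 + 2^{2} + 2 \cdot 2\right) = A + \left(6 + 4 + 4\right) = A + 14 = 14 + A$)
$\frac{-2741 + y{\left(J{\left(3,-8 \right)} \right)}}{-1784 + E{\left(44,\left(6 + 2\right) 5 \right)}} = \frac{-2741 + \left(14 - \frac{1}{2}\right)}{-1784 + 38} = \frac{-2741 + \frac{27}{2}}{-1746} = \left(- \frac{5455}{2}\right) \left(- \frac{1}{1746}\right) = \frac{5455}{3492}$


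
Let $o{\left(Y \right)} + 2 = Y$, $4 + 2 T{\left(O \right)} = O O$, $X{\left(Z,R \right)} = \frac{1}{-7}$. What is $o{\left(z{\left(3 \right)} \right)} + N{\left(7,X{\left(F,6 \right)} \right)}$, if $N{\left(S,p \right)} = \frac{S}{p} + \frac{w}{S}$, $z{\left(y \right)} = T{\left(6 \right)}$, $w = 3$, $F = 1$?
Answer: $- \frac{242}{7} \approx -34.571$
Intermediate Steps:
$X{\left(Z,R \right)} = - \frac{1}{7}$
$T{\left(O \right)} = -2 + \frac{O^{2}}{2}$ ($T{\left(O \right)} = -2 + \frac{O O}{2} = -2 + \frac{O^{2}}{2}$)
$z{\left(y \right)} = 16$ ($z{\left(y \right)} = -2 + \frac{6^{2}}{2} = -2 + \frac{1}{2} \cdot 36 = -2 + 18 = 16$)
$N{\left(S,p \right)} = \frac{3}{S} + \frac{S}{p}$ ($N{\left(S,p \right)} = \frac{S}{p} + \frac{3}{S} = \frac{3}{S} + \frac{S}{p}$)
$o{\left(Y \right)} = -2 + Y$
$o{\left(z{\left(3 \right)} \right)} + N{\left(7,X{\left(F,6 \right)} \right)} = \left(-2 + 16\right) + \left(\frac{3}{7} + \frac{7}{- \frac{1}{7}}\right) = 14 + \left(3 \cdot \frac{1}{7} + 7 \left(-7\right)\right) = 14 + \left(\frac{3}{7} - 49\right) = 14 - \frac{340}{7} = - \frac{242}{7}$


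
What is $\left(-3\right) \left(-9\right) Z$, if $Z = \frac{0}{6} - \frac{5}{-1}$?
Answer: $135$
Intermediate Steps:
$Z = 5$ ($Z = 0 \cdot \frac{1}{6} - -5 = 0 + 5 = 5$)
$\left(-3\right) \left(-9\right) Z = \left(-3\right) \left(-9\right) 5 = 27 \cdot 5 = 135$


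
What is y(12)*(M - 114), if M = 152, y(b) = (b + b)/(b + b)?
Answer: 38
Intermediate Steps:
y(b) = 1 (y(b) = (2*b)/((2*b)) = (2*b)*(1/(2*b)) = 1)
y(12)*(M - 114) = 1*(152 - 114) = 1*38 = 38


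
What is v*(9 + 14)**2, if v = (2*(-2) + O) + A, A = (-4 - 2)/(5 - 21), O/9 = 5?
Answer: 175099/8 ≈ 21887.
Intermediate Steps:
O = 45 (O = 9*5 = 45)
A = 3/8 (A = -6/(-16) = -6*(-1/16) = 3/8 ≈ 0.37500)
v = 331/8 (v = (2*(-2) + 45) + 3/8 = (-4 + 45) + 3/8 = 41 + 3/8 = 331/8 ≈ 41.375)
v*(9 + 14)**2 = 331*(9 + 14)**2/8 = (331/8)*23**2 = (331/8)*529 = 175099/8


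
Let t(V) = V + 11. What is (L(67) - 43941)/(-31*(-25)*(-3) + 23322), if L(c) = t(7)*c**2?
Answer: 12287/6999 ≈ 1.7555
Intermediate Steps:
t(V) = 11 + V
L(c) = 18*c**2 (L(c) = (11 + 7)*c**2 = 18*c**2)
(L(67) - 43941)/(-31*(-25)*(-3) + 23322) = (18*67**2 - 43941)/(-31*(-25)*(-3) + 23322) = (18*4489 - 43941)/(775*(-3) + 23322) = (80802 - 43941)/(-2325 + 23322) = 36861/20997 = 36861*(1/20997) = 12287/6999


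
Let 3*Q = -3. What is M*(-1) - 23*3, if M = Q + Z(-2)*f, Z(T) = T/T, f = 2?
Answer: -70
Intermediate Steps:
Q = -1 (Q = (⅓)*(-3) = -1)
Z(T) = 1
M = 1 (M = -1 + 1*2 = -1 + 2 = 1)
M*(-1) - 23*3 = 1*(-1) - 23*3 = -1 - 69 = -70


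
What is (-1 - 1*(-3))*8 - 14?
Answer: 2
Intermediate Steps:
(-1 - 1*(-3))*8 - 14 = (-1 + 3)*8 - 14 = 2*8 - 14 = 16 - 14 = 2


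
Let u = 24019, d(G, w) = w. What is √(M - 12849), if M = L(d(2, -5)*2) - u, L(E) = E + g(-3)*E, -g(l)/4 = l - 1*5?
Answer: I*√37198 ≈ 192.87*I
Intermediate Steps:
g(l) = 20 - 4*l (g(l) = -4*(l - 1*5) = -4*(l - 5) = -4*(-5 + l) = 20 - 4*l)
L(E) = 33*E (L(E) = E + (20 - 4*(-3))*E = E + (20 + 12)*E = E + 32*E = 33*E)
M = -24349 (M = 33*(-5*2) - 1*24019 = 33*(-10) - 24019 = -330 - 24019 = -24349)
√(M - 12849) = √(-24349 - 12849) = √(-37198) = I*√37198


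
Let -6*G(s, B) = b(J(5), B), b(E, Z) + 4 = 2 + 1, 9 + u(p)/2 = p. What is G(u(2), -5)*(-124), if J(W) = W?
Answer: -62/3 ≈ -20.667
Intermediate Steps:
u(p) = -18 + 2*p
b(E, Z) = -1 (b(E, Z) = -4 + (2 + 1) = -4 + 3 = -1)
G(s, B) = ⅙ (G(s, B) = -⅙*(-1) = ⅙)
G(u(2), -5)*(-124) = (⅙)*(-124) = -62/3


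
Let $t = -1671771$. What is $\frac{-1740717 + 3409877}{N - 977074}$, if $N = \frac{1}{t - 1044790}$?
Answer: $- \frac{906874991752}{530856224503} \approx -1.7083$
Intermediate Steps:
$N = - \frac{1}{2716561}$ ($N = \frac{1}{-1671771 - 1044790} = \frac{1}{-2716561} = - \frac{1}{2716561} \approx -3.6811 \cdot 10^{-7}$)
$\frac{-1740717 + 3409877}{N - 977074} = \frac{-1740717 + 3409877}{- \frac{1}{2716561} - 977074} = \frac{1669160}{- \frac{2654281122515}{2716561}} = 1669160 \left(- \frac{2716561}{2654281122515}\right) = - \frac{906874991752}{530856224503}$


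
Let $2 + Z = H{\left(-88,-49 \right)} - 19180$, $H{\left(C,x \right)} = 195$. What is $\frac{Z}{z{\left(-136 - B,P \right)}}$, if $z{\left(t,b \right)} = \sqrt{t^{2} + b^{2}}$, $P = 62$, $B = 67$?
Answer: $- \frac{18987 \sqrt{45053}}{45053} \approx -89.453$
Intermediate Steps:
$z{\left(t,b \right)} = \sqrt{b^{2} + t^{2}}$
$Z = -18987$ ($Z = -2 + \left(195 - 19180\right) = -2 - 18985 = -18987$)
$\frac{Z}{z{\left(-136 - B,P \right)}} = - \frac{18987}{\sqrt{62^{2} + \left(-136 - 67\right)^{2}}} = - \frac{18987}{\sqrt{3844 + \left(-136 - 67\right)^{2}}} = - \frac{18987}{\sqrt{3844 + \left(-203\right)^{2}}} = - \frac{18987}{\sqrt{3844 + 41209}} = - \frac{18987}{\sqrt{45053}} = - 18987 \frac{\sqrt{45053}}{45053} = - \frac{18987 \sqrt{45053}}{45053}$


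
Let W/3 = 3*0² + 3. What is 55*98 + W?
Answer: 5399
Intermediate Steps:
W = 9 (W = 3*(3*0² + 3) = 3*(3*0 + 3) = 3*(0 + 3) = 3*3 = 9)
55*98 + W = 55*98 + 9 = 5390 + 9 = 5399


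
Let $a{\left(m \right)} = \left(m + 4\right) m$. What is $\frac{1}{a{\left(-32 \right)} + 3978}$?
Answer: $\frac{1}{4874} \approx 0.00020517$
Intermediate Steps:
$a{\left(m \right)} = m \left(4 + m\right)$ ($a{\left(m \right)} = \left(4 + m\right) m = m \left(4 + m\right)$)
$\frac{1}{a{\left(-32 \right)} + 3978} = \frac{1}{- 32 \left(4 - 32\right) + 3978} = \frac{1}{\left(-32\right) \left(-28\right) + 3978} = \frac{1}{896 + 3978} = \frac{1}{4874}$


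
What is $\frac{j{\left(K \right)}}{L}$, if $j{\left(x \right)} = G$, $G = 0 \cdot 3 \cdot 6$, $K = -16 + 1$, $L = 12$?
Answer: $0$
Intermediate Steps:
$K = -15$
$G = 0$ ($G = 0 \cdot 6 = 0$)
$j{\left(x \right)} = 0$
$\frac{j{\left(K \right)}}{L} = \frac{0}{12} = 0 \cdot \frac{1}{12} = 0$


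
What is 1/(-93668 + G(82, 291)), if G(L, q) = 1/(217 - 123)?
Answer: -94/8804791 ≈ -1.0676e-5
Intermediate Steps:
G(L, q) = 1/94
1/(-93668 + G(82, 291)) = 1/(-93668 + 1/94) = 1/(-8804791/94) = -94/8804791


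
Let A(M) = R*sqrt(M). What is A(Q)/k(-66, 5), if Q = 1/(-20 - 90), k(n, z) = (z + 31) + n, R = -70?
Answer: 7*I*sqrt(110)/330 ≈ 0.22247*I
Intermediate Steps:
k(n, z) = 31 + n + z (k(n, z) = (31 + z) + n = 31 + n + z)
Q = -1/110 (Q = 1/(-110) = -1/110 ≈ -0.0090909)
A(M) = -70*sqrt(M)
A(Q)/k(-66, 5) = (-7*I*sqrt(110)/11)/(31 - 66 + 5) = -7*I*sqrt(110)/11/(-30) = -7*I*sqrt(110)/11*(-1/30) = 7*I*sqrt(110)/330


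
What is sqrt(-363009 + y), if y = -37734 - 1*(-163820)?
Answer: I*sqrt(236923) ≈ 486.75*I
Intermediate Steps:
y = 126086 (y = -37734 + 163820 = 126086)
sqrt(-363009 + y) = sqrt(-363009 + 126086) = sqrt(-236923) = I*sqrt(236923)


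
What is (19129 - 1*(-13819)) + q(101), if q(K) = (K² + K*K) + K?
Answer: 53451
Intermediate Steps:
q(K) = K + 2*K² (q(K) = (K² + K²) + K = 2*K² + K = K + 2*K²)
(19129 - 1*(-13819)) + q(101) = (19129 - 1*(-13819)) + 101*(1 + 2*101) = (19129 + 13819) + 101*(1 + 202) = 32948 + 101*203 = 32948 + 20503 = 53451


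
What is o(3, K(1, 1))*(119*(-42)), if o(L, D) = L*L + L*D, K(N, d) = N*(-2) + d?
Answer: -29988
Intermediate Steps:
K(N, d) = d - 2*N (K(N, d) = -2*N + d = d - 2*N)
o(L, D) = L² + D*L
o(3, K(1, 1))*(119*(-42)) = (3*((1 - 2*1) + 3))*(119*(-42)) = (3*((1 - 2) + 3))*(-4998) = (3*(-1 + 3))*(-4998) = (3*2)*(-4998) = 6*(-4998) = -29988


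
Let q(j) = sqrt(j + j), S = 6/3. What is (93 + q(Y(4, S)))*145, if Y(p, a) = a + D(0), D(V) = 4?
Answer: 13485 + 290*sqrt(3) ≈ 13987.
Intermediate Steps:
S = 2 (S = 6*(1/3) = 2)
Y(p, a) = 4 + a (Y(p, a) = a + 4 = 4 + a)
q(j) = sqrt(2)*sqrt(j) (q(j) = sqrt(2*j) = sqrt(2)*sqrt(j))
(93 + q(Y(4, S)))*145 = (93 + sqrt(2)*sqrt(4 + 2))*145 = (93 + sqrt(2)*sqrt(6))*145 = (93 + 2*sqrt(3))*145 = 13485 + 290*sqrt(3)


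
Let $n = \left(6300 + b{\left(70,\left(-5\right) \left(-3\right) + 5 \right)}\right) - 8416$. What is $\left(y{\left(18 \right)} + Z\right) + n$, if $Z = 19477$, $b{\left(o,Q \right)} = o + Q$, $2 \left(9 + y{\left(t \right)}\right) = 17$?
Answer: $\frac{34901}{2} \approx 17451.0$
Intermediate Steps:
$y{\left(t \right)} = - \frac{1}{2}$ ($y{\left(t \right)} = -9 + \frac{1}{2} \cdot 17 = -9 + \frac{17}{2} = - \frac{1}{2}$)
$b{\left(o,Q \right)} = Q + o$
$n = -2026$ ($n = \left(6300 + \left(\left(\left(-5\right) \left(-3\right) + 5\right) + 70\right)\right) - 8416 = \left(6300 + \left(\left(15 + 5\right) + 70\right)\right) - 8416 = \left(6300 + \left(20 + 70\right)\right) - 8416 = \left(6300 + 90\right) - 8416 = 6390 - 8416 = -2026$)
$\left(y{\left(18 \right)} + Z\right) + n = \left(- \frac{1}{2} + 19477\right) - 2026 = \frac{38953}{2} - 2026 = \frac{34901}{2}$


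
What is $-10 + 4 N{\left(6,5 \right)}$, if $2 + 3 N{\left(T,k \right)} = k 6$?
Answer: $\frac{82}{3} \approx 27.333$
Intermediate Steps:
$N{\left(T,k \right)} = - \frac{2}{3} + 2 k$ ($N{\left(T,k \right)} = - \frac{2}{3} + \frac{k 6}{3} = - \frac{2}{3} + \frac{6 k}{3} = - \frac{2}{3} + 2 k$)
$-10 + 4 N{\left(6,5 \right)} = -10 + 4 \left(- \frac{2}{3} + 2 \cdot 5\right) = -10 + 4 \left(- \frac{2}{3} + 10\right) = -10 + 4 \cdot \frac{28}{3} = -10 + \frac{112}{3} = \frac{82}{3}$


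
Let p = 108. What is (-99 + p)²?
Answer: 81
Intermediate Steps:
(-99 + p)² = (-99 + 108)² = 9² = 81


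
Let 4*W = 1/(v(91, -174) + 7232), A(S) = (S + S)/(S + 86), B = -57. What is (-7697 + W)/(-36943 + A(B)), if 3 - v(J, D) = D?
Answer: 6615140439/31753818196 ≈ 0.20833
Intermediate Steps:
v(J, D) = 3 - D
A(S) = 2*S/(86 + S) (A(S) = (2*S)/(86 + S) = 2*S/(86 + S))
W = 1/29636 (W = 1/(4*((3 - 1*(-174)) + 7232)) = 1/(4*((3 + 174) + 7232)) = 1/(4*(177 + 7232)) = (1/4)/7409 = (1/4)*(1/7409) = 1/29636 ≈ 3.3743e-5)
(-7697 + W)/(-36943 + A(B)) = (-7697 + 1/29636)/(-36943 + 2*(-57)/(86 - 57)) = -228108291/(29636*(-36943 + 2*(-57)/29)) = -228108291/(29636*(-36943 + 2*(-57)*(1/29))) = -228108291/(29636*(-36943 - 114/29)) = -228108291/(29636*(-1071461/29)) = -228108291/29636*(-29/1071461) = 6615140439/31753818196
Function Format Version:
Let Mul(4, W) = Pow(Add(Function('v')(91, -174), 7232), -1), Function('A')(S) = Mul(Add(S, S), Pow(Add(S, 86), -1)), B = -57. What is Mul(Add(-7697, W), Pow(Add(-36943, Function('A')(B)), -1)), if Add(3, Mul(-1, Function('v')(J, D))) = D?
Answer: Rational(6615140439, 31753818196) ≈ 0.20833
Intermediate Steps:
Function('v')(J, D) = Add(3, Mul(-1, D))
Function('A')(S) = Mul(2, S, Pow(Add(86, S), -1)) (Function('A')(S) = Mul(Mul(2, S), Pow(Add(86, S), -1)) = Mul(2, S, Pow(Add(86, S), -1)))
W = Rational(1, 29636) (W = Mul(Rational(1, 4), Pow(Add(Add(3, Mul(-1, -174)), 7232), -1)) = Mul(Rational(1, 4), Pow(Add(Add(3, 174), 7232), -1)) = Mul(Rational(1, 4), Pow(Add(177, 7232), -1)) = Mul(Rational(1, 4), Pow(7409, -1)) = Mul(Rational(1, 4), Rational(1, 7409)) = Rational(1, 29636) ≈ 3.3743e-5)
Mul(Add(-7697, W), Pow(Add(-36943, Function('A')(B)), -1)) = Mul(Add(-7697, Rational(1, 29636)), Pow(Add(-36943, Mul(2, -57, Pow(Add(86, -57), -1))), -1)) = Mul(Rational(-228108291, 29636), Pow(Add(-36943, Mul(2, -57, Pow(29, -1))), -1)) = Mul(Rational(-228108291, 29636), Pow(Add(-36943, Mul(2, -57, Rational(1, 29))), -1)) = Mul(Rational(-228108291, 29636), Pow(Add(-36943, Rational(-114, 29)), -1)) = Mul(Rational(-228108291, 29636), Pow(Rational(-1071461, 29), -1)) = Mul(Rational(-228108291, 29636), Rational(-29, 1071461)) = Rational(6615140439, 31753818196)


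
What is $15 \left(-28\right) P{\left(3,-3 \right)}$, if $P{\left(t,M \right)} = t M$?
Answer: $3780$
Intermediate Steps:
$P{\left(t,M \right)} = M t$
$15 \left(-28\right) P{\left(3,-3 \right)} = 15 \left(-28\right) \left(\left(-3\right) 3\right) = \left(-420\right) \left(-9\right) = 3780$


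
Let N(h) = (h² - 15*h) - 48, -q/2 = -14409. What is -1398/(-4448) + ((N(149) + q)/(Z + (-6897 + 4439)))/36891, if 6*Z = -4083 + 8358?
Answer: 89804972491/286421133744 ≈ 0.31354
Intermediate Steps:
q = 28818 (q = -2*(-14409) = 28818)
Z = 1425/2 (Z = (-4083 + 8358)/6 = (⅙)*4275 = 1425/2 ≈ 712.50)
N(h) = -48 + h² - 15*h
-1398/(-4448) + ((N(149) + q)/(Z + (-6897 + 4439)))/36891 = -1398/(-4448) + (((-48 + 149² - 15*149) + 28818)/(1425/2 + (-6897 + 4439)))/36891 = -1398*(-1/4448) + (((-48 + 22201 - 2235) + 28818)/(1425/2 - 2458))*(1/36891) = 699/2224 + ((19918 + 28818)/(-3491/2))*(1/36891) = 699/2224 + (48736*(-2/3491))*(1/36891) = 699/2224 - 97472/3491*1/36891 = 699/2224 - 97472/128786481 = 89804972491/286421133744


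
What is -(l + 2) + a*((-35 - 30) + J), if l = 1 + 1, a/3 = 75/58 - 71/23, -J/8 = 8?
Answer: 920755/1334 ≈ 690.22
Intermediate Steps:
J = -64 (J = -8*8 = -64)
a = -7179/1334 (a = 3*(75/58 - 71/23) = 3*(-2393/1334) = -7179/1334 ≈ -5.3816)
l = 2
-(l + 2) + a*((-35 - 30) + J) = -(2 + 2) - 7179*((-35 - 30) - 64)/1334 = -1*4 - 7179*(-65 - 64)/1334 = -4 - 7179/1334*(-129) = -4 + 926091/1334 = 920755/1334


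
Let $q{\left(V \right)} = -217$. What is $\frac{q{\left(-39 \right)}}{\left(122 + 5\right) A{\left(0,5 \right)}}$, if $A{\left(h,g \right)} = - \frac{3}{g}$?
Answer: $\frac{1085}{381} \approx 2.8478$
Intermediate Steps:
$\frac{q{\left(-39 \right)}}{\left(122 + 5\right) A{\left(0,5 \right)}} = - \frac{217}{\left(122 + 5\right) \left(- \frac{3}{5}\right)} = - \frac{217}{127 \left(\left(-3\right) \frac{1}{5}\right)} = - \frac{217}{127 \left(- \frac{3}{5}\right)} = - \frac{217}{- \frac{381}{5}} = \left(-217\right) \left(- \frac{5}{381}\right) = \frac{1085}{381}$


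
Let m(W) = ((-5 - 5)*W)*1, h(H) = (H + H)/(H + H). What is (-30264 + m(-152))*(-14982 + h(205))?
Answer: 430613864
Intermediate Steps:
h(H) = 1 (h(H) = (2*H)/((2*H)) = (2*H)*(1/(2*H)) = 1)
m(W) = -10*W (m(W) = -10*W*1 = -10*W)
(-30264 + m(-152))*(-14982 + h(205)) = (-30264 - 10*(-152))*(-14982 + 1) = (-30264 + 1520)*(-14981) = -28744*(-14981) = 430613864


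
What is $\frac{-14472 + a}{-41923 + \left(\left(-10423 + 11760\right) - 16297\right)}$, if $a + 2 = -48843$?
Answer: $\frac{63317}{56883} \approx 1.1131$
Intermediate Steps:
$a = -48845$ ($a = -2 - 48843 = -48845$)
$\frac{-14472 + a}{-41923 + \left(\left(-10423 + 11760\right) - 16297\right)} = \frac{-14472 - 48845}{-41923 + \left(\left(-10423 + 11760\right) - 16297\right)} = - \frac{63317}{-41923 + \left(1337 - 16297\right)} = - \frac{63317}{-41923 - 14960} = - \frac{63317}{-56883} = \left(-63317\right) \left(- \frac{1}{56883}\right) = \frac{63317}{56883}$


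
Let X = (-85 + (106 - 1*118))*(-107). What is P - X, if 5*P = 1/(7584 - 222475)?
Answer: -11151768446/1074455 ≈ -10379.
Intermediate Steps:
X = 10379 (X = (-85 + (106 - 118))*(-107) = (-85 - 12)*(-107) = -97*(-107) = 10379)
P = -1/1074455 (P = 1/(5*(7584 - 222475)) = (1/5)/(-214891) = (1/5)*(-1/214891) = -1/1074455 ≈ -9.3070e-7)
P - X = -1/1074455 - 1*10379 = -1/1074455 - 10379 = -11151768446/1074455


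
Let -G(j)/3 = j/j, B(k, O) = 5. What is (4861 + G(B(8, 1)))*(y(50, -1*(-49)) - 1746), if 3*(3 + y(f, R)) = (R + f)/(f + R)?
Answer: -25485068/3 ≈ -8.4950e+6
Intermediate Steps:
y(f, R) = -8/3 (y(f, R) = -3 + ((R + f)/(f + R))/3 = -3 + ((R + f)/(R + f))/3 = -3 + (⅓)*1 = -3 + ⅓ = -8/3)
G(j) = -3 (G(j) = -3*j/j = -3*1 = -3)
(4861 + G(B(8, 1)))*(y(50, -1*(-49)) - 1746) = (4861 - 3)*(-8/3 - 1746) = 4858*(-5246/3) = -25485068/3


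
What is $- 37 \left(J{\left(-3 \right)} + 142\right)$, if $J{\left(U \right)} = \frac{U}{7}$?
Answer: $- \frac{36667}{7} \approx -5238.1$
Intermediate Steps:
$J{\left(U \right)} = \frac{U}{7}$ ($J{\left(U \right)} = U \frac{1}{7} = \frac{U}{7}$)
$- 37 \left(J{\left(-3 \right)} + 142\right) = - 37 \left(\frac{1}{7} \left(-3\right) + 142\right) = - 37 \left(- \frac{3}{7} + 142\right) = \left(-37\right) \frac{991}{7} = - \frac{36667}{7}$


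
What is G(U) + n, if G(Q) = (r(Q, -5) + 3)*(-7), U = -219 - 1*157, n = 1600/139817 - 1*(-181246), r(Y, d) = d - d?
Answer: 25338337425/139817 ≈ 1.8123e+5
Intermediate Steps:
r(Y, d) = 0
n = 25341273582/139817 (n = 1600*(1/139817) + 181246 = 1600/139817 + 181246 = 25341273582/139817 ≈ 1.8125e+5)
U = -376 (U = -219 - 157 = -376)
G(Q) = -21 (G(Q) = (0 + 3)*(-7) = 3*(-7) = -21)
G(U) + n = -21 + 25341273582/139817 = 25338337425/139817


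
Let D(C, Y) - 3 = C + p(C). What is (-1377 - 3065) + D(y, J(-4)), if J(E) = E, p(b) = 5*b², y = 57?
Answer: 11863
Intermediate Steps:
D(C, Y) = 3 + C + 5*C² (D(C, Y) = 3 + (C + 5*C²) = 3 + C + 5*C²)
(-1377 - 3065) + D(y, J(-4)) = (-1377 - 3065) + (3 + 57 + 5*57²) = -4442 + (3 + 57 + 5*3249) = -4442 + (3 + 57 + 16245) = -4442 + 16305 = 11863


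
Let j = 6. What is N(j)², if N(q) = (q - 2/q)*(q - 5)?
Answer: 289/9 ≈ 32.111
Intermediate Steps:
N(q) = (-5 + q)*(q - 2/q) (N(q) = (q - 2/q)*(-5 + q) = (-5 + q)*(q - 2/q))
N(j)² = (-2 + 6² - 5*6 + 10/6)² = (-2 + 36 - 30 + 10*(⅙))² = (-2 + 36 - 30 + 5/3)² = (17/3)² = 289/9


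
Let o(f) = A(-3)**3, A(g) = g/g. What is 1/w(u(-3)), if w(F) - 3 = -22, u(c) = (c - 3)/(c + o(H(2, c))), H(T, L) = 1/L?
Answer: -1/19 ≈ -0.052632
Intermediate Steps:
A(g) = 1
o(f) = 1 (o(f) = 1**3 = 1)
u(c) = (-3 + c)/(1 + c) (u(c) = (c - 3)/(c + 1) = (-3 + c)/(1 + c))
w(F) = -19 (w(F) = 3 - 22 = -19)
1/w(u(-3)) = 1/(-19) = -1/19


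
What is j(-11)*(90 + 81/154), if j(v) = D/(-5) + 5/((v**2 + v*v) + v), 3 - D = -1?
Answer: -4177653/59290 ≈ -70.461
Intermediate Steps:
D = 4 (D = 3 - 1*(-1) = 3 + 1 = 4)
j(v) = -4/5 + 5/(v + 2*v**2) (j(v) = 4/(-5) + 5/((v**2 + v*v) + v) = 4*(-1/5) + 5/((v**2 + v**2) + v) = -4/5 + 5/(2*v**2 + v) = -4/5 + 5/(v + 2*v**2))
j(-11)*(90 + 81/154) = ((1/5)*(25 - 8*(-11)**2 - 4*(-11))/(-11*(1 + 2*(-11))))*(90 + 81/154) = ((1/5)*(-1/11)*(25 - 8*121 + 44)/(1 - 22))*(90 + 81*(1/154)) = ((1/5)*(-1/11)*(25 - 968 + 44)/(-21))*(90 + 81/154) = ((1/5)*(-1/11)*(-1/21)*(-899))*(13941/154) = -899/1155*13941/154 = -4177653/59290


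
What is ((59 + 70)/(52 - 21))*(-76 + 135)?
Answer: 7611/31 ≈ 245.52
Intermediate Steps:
((59 + 70)/(52 - 21))*(-76 + 135) = (129/31)*59 = 7611/31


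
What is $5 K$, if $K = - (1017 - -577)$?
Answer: $-7970$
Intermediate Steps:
$K = -1594$ ($K = - (1017 + 577) = \left(-1\right) 1594 = -1594$)
$5 K = 5 \left(-1594\right) = -7970$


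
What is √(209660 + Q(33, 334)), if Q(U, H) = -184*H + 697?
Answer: √148901 ≈ 385.88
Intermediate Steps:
Q(U, H) = 697 - 184*H
√(209660 + Q(33, 334)) = √(209660 + (697 - 184*334)) = √(209660 + (697 - 61456)) = √(209660 - 60759) = √148901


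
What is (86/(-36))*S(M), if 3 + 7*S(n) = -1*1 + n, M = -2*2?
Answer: 172/63 ≈ 2.7302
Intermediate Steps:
M = -4
S(n) = -4/7 + n/7 (S(n) = -3/7 + (-1*1 + n)/7 = -3/7 + (-1 + n)/7 = -3/7 + (-⅐ + n/7) = -4/7 + n/7)
(86/(-36))*S(M) = (86/(-36))*(-4/7 + (⅐)*(-4)) = (86*(-1/36))*(-4/7 - 4/7) = -43/18*(-8/7) = 172/63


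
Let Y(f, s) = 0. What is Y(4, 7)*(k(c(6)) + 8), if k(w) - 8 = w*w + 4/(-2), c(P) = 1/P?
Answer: 0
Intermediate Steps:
k(w) = 6 + w**2 (k(w) = 8 + (w*w + 4/(-2)) = 8 + (w**2 + 4*(-1/2)) = 8 + (w**2 - 2) = 8 + (-2 + w**2) = 6 + w**2)
Y(4, 7)*(k(c(6)) + 8) = 0*((6 + (1/6)**2) + 8) = 0*((6 + 1/36) + 8) = 0*(217/36 + 8) = 0*(505/36) = 0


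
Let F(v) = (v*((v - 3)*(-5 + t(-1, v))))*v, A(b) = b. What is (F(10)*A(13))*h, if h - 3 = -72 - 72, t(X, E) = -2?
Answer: 8981700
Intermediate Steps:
F(v) = v²*(21 - 7*v) (F(v) = (v*((v - 3)*(-5 - 2)))*v = (v*((-3 + v)*(-7)))*v = (v*(21 - 7*v))*v = v²*(21 - 7*v))
h = -141 (h = 3 + (-72 - 72) = 3 - 144 = -141)
(F(10)*A(13))*h = ((7*10²*(3 - 1*10))*13)*(-141) = ((7*100*(3 - 10))*13)*(-141) = ((7*100*(-7))*13)*(-141) = -4900*13*(-141) = -63700*(-141) = 8981700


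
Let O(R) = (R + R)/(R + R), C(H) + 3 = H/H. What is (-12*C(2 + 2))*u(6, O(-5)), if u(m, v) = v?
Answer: 24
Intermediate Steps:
C(H) = -2 (C(H) = -3 + H/H = -3 + 1 = -2)
O(R) = 1 (O(R) = (2*R)/((2*R)) = (2*R)*(1/(2*R)) = 1)
(-12*C(2 + 2))*u(6, O(-5)) = -12*(-2)*1 = 24*1 = 24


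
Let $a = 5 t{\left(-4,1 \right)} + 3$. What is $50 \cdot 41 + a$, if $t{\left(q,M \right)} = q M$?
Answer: $2033$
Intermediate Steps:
$t{\left(q,M \right)} = M q$
$a = -17$ ($a = 5 \cdot 1 \left(-4\right) + 3 = 5 \left(-4\right) + 3 = -20 + 3 = -17$)
$50 \cdot 41 + a = 50 \cdot 41 - 17 = 2050 - 17 = 2033$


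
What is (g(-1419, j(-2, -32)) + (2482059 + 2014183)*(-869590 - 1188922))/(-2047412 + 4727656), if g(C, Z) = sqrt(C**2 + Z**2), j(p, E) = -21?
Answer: -2313892027976/670061 + 3*sqrt(223778)/2680244 ≈ -3.4533e+6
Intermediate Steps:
(g(-1419, j(-2, -32)) + (2482059 + 2014183)*(-869590 - 1188922))/(-2047412 + 4727656) = (sqrt((-1419)**2 + (-21)**2) + (2482059 + 2014183)*(-869590 - 1188922))/(-2047412 + 4727656) = (sqrt(2013561 + 441) + 4496242*(-2058512))/2680244 = (sqrt(2014002) - 9255568111904)*(1/2680244) = (3*sqrt(223778) - 9255568111904)*(1/2680244) = (-9255568111904 + 3*sqrt(223778))*(1/2680244) = -2313892027976/670061 + 3*sqrt(223778)/2680244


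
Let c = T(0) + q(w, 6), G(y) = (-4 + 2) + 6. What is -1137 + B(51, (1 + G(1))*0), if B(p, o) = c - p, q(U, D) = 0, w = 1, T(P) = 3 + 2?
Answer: -1183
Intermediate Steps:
T(P) = 5
G(y) = 4 (G(y) = -2 + 6 = 4)
c = 5 (c = 5 + 0 = 5)
B(p, o) = 5 - p
-1137 + B(51, (1 + G(1))*0) = -1137 + (5 - 1*51) = -1137 + (5 - 51) = -1137 - 46 = -1183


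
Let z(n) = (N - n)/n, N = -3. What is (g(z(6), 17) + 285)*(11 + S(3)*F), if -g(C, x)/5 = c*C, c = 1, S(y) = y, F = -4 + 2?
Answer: 2925/2 ≈ 1462.5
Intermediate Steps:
F = -2
z(n) = (-3 - n)/n
g(C, x) = -5*C
(g(z(6), 17) + 285)*(11 + S(3)*F) = (-5*(-3 - 1*6)/6 + 285)*(11 + 3*(-2)) = (-5*(-3 - 6)/6 + 285)*(11 - 6) = (-5*(-9)/6 + 285)*5 = (-5*(-3/2) + 285)*5 = (15/2 + 285)*5 = (585/2)*5 = 2925/2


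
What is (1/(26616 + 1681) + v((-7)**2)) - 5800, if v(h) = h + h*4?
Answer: -157189834/28297 ≈ -5555.0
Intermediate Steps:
v(h) = 5*h (v(h) = h + 4*h = 5*h)
(1/(26616 + 1681) + v((-7)**2)) - 5800 = (1/(26616 + 1681) + 5*(-7)**2) - 5800 = (1/28297 + 5*49) - 5800 = (1/28297 + 245) - 5800 = 6932766/28297 - 5800 = -157189834/28297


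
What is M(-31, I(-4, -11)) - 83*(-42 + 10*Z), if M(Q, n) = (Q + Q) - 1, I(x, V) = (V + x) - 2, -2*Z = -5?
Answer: 1348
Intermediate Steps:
Z = 5/2 (Z = -1/2*(-5) = 5/2 ≈ 2.5000)
I(x, V) = -2 + V + x
M(Q, n) = -1 + 2*Q (M(Q, n) = 2*Q - 1 = -1 + 2*Q)
M(-31, I(-4, -11)) - 83*(-42 + 10*Z) = (-1 + 2*(-31)) - 83*(-42 + 10*(5/2)) = (-1 - 62) - 83*(-42 + 25) = -63 - 83*(-17) = -63 + 1411 = 1348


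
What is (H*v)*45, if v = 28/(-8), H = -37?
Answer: 11655/2 ≈ 5827.5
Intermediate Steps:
v = -7/2 (v = 28*(-1/8) = -7/2 ≈ -3.5000)
(H*v)*45 = -37*(-7/2)*45 = (259/2)*45 = 11655/2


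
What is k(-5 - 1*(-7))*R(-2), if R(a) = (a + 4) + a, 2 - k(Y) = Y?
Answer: 0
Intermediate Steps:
k(Y) = 2 - Y
R(a) = 4 + 2*a (R(a) = (4 + a) + a = 4 + 2*a)
k(-5 - 1*(-7))*R(-2) = (2 - (-5 - 1*(-7)))*(4 + 2*(-2)) = (2 - (-5 + 7))*(4 - 4) = (2 - 1*2)*0 = (2 - 2)*0 = 0*0 = 0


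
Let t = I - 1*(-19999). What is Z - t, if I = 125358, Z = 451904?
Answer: 306547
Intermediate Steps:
t = 145357 (t = 125358 - 1*(-19999) = 125358 + 19999 = 145357)
Z - t = 451904 - 1*145357 = 451904 - 145357 = 306547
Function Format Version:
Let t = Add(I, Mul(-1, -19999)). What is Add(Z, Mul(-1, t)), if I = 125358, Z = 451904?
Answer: 306547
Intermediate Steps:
t = 145357 (t = Add(125358, Mul(-1, -19999)) = Add(125358, 19999) = 145357)
Add(Z, Mul(-1, t)) = Add(451904, Mul(-1, 145357)) = Add(451904, -145357) = 306547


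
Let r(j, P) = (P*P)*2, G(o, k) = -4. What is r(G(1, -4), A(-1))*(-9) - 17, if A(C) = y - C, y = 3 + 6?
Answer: -1817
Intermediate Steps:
y = 9
A(C) = 9 - C
r(j, P) = 2*P² (r(j, P) = P²*2 = 2*P²)
r(G(1, -4), A(-1))*(-9) - 17 = (2*(9 - 1*(-1))²)*(-9) - 17 = (2*(9 + 1)²)*(-9) - 17 = (2*10²)*(-9) - 17 = (2*100)*(-9) - 17 = 200*(-9) - 17 = -1800 - 17 = -1817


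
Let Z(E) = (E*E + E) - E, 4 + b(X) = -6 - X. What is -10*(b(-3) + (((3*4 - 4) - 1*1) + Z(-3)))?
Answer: -90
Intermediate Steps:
b(X) = -10 - X (b(X) = -4 + (-6 - X) = -10 - X)
Z(E) = E**2 (Z(E) = (E**2 + E) - E = (E + E**2) - E = E**2)
-10*(b(-3) + (((3*4 - 4) - 1*1) + Z(-3))) = -10*((-10 - 1*(-3)) + (((3*4 - 4) - 1*1) + (-3)**2)) = -10*((-10 + 3) + (((12 - 4) - 1) + 9)) = -10*(-7 + ((8 - 1) + 9)) = -10*(-7 + (7 + 9)) = -10*(-7 + 16) = -10*9 = -90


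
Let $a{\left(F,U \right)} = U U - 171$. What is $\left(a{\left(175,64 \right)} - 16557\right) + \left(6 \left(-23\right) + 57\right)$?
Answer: $-12713$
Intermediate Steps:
$a{\left(F,U \right)} = -171 + U^{2}$ ($a{\left(F,U \right)} = U^{2} - 171 = -171 + U^{2}$)
$\left(a{\left(175,64 \right)} - 16557\right) + \left(6 \left(-23\right) + 57\right) = \left(\left(-171 + 64^{2}\right) - 16557\right) + \left(6 \left(-23\right) + 57\right) = \left(\left(-171 + 4096\right) - 16557\right) + \left(-138 + 57\right) = \left(3925 - 16557\right) - 81 = -12632 - 81 = -12713$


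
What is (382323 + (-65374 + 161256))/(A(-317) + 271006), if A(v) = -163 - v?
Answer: 95641/54232 ≈ 1.7636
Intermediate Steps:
(382323 + (-65374 + 161256))/(A(-317) + 271006) = (382323 + (-65374 + 161256))/((-163 - 1*(-317)) + 271006) = (382323 + 95882)/((-163 + 317) + 271006) = 478205/(154 + 271006) = 478205/271160 = 478205*(1/271160) = 95641/54232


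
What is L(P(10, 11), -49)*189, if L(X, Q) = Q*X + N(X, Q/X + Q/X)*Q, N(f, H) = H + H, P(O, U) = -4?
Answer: -416745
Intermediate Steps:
N(f, H) = 2*H
L(X, Q) = Q*X + 4*Q²/X (L(X, Q) = Q*X + (2*(Q/X + Q/X))*Q = Q*X + (2*(2*Q/X))*Q = Q*X + (4*Q/X)*Q = Q*X + 4*Q²/X)
L(P(10, 11), -49)*189 = -49*((-4)² + 4*(-49))/(-4)*189 = -49*(-¼)*(16 - 196)*189 = -49*(-¼)*(-180)*189 = -2205*189 = -416745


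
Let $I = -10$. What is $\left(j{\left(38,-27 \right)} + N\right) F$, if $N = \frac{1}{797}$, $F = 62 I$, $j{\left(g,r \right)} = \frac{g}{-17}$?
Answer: $\frac{18766780}{13549} \approx 1385.1$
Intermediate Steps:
$j{\left(g,r \right)} = - \frac{g}{17}$ ($j{\left(g,r \right)} = g \left(- \frac{1}{17}\right) = - \frac{g}{17}$)
$F = -620$ ($F = 62 \left(-10\right) = -620$)
$N = \frac{1}{797} \approx 0.0012547$
$\left(j{\left(38,-27 \right)} + N\right) F = \left(\left(- \frac{1}{17}\right) 38 + \frac{1}{797}\right) \left(-620\right) = \left(- \frac{38}{17} + \frac{1}{797}\right) \left(-620\right) = \left(- \frac{30269}{13549}\right) \left(-620\right) = \frac{18766780}{13549}$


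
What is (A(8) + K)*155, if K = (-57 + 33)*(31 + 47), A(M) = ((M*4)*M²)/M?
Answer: -250480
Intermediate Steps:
A(M) = 4*M² (A(M) = ((4*M)*M²)/M = (4*M³)/M = 4*M²)
K = -1872 (K = -24*78 = -1872)
(A(8) + K)*155 = (4*8² - 1872)*155 = (4*64 - 1872)*155 = (256 - 1872)*155 = -1616*155 = -250480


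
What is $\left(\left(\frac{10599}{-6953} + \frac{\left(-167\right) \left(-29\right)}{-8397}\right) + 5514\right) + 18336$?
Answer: $\frac{1392343859668}{58384341} \approx 23848.0$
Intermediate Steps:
$\left(\left(\frac{10599}{-6953} + \frac{\left(-167\right) \left(-29\right)}{-8397}\right) + 5514\right) + 18336 = \left(\left(10599 \left(- \frac{1}{6953}\right) + 4843 \left(- \frac{1}{8397}\right)\right) + 5514\right) + 18336 = \left(\left(- \frac{10599}{6953} - \frac{4843}{8397}\right) + 5514\right) + 18336 = \left(- \frac{122673182}{58384341} + 5514\right) + 18336 = \frac{321808583092}{58384341} + 18336 = \frac{1392343859668}{58384341}$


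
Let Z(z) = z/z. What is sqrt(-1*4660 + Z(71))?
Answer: I*sqrt(4659) ≈ 68.257*I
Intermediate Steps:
Z(z) = 1
sqrt(-1*4660 + Z(71)) = sqrt(-1*4660 + 1) = sqrt(-4660 + 1) = sqrt(-4659) = I*sqrt(4659)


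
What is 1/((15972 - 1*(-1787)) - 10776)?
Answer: 1/6983 ≈ 0.00014320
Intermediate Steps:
1/((15972 - 1*(-1787)) - 10776) = 1/((15972 + 1787) - 10776) = 1/(17759 - 10776) = 1/6983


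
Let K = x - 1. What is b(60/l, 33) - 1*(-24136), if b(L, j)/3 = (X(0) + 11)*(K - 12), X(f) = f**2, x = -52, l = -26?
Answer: 21991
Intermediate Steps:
K = -53 (K = -52 - 1 = -53)
b(L, j) = -2145 (b(L, j) = 3*((0**2 + 11)*(-53 - 12)) = 3*((0 + 11)*(-65)) = 3*(11*(-65)) = 3*(-715) = -2145)
b(60/l, 33) - 1*(-24136) = -2145 - 1*(-24136) = -2145 + 24136 = 21991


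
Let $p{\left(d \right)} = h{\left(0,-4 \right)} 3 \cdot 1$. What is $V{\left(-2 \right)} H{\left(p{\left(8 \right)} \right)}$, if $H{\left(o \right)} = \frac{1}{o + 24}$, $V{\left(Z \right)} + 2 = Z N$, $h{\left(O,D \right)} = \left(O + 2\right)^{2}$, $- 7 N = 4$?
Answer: $- \frac{1}{42} \approx -0.02381$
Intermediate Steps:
$N = - \frac{4}{7}$ ($N = \left(- \frac{1}{7}\right) 4 = - \frac{4}{7} \approx -0.57143$)
$h{\left(O,D \right)} = \left(2 + O\right)^{2}$
$V{\left(Z \right)} = -2 - \frac{4 Z}{7}$ ($V{\left(Z \right)} = -2 + Z \left(- \frac{4}{7}\right) = -2 - \frac{4 Z}{7}$)
$p{\left(d \right)} = 12$ ($p{\left(d \right)} = \left(2 + 0\right)^{2} \cdot 3 \cdot 1 = 2^{2} \cdot 3 \cdot 1 = 4 \cdot 3 \cdot 1 = 12 \cdot 1 = 12$)
$H{\left(o \right)} = \frac{1}{24 + o}$
$V{\left(-2 \right)} H{\left(p{\left(8 \right)} \right)} = \frac{-2 - - \frac{8}{7}}{24 + 12} = \frac{-2 + \frac{8}{7}}{36} = \left(- \frac{6}{7}\right) \frac{1}{36} = - \frac{1}{42}$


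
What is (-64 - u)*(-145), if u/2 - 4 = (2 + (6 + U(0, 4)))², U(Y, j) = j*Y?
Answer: 29000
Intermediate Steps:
U(Y, j) = Y*j
u = 136 (u = 8 + 2*(2 + (6 + 0*4))² = 8 + 2*(2 + (6 + 0))² = 8 + 2*(2 + 6)² = 8 + 2*8² = 8 + 2*64 = 8 + 128 = 136)
(-64 - u)*(-145) = (-64 - 1*136)*(-145) = (-64 - 136)*(-145) = -200*(-145) = 29000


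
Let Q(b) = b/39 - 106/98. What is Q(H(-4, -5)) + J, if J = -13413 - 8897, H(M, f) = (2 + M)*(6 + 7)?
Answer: -3279827/147 ≈ -22312.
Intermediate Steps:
H(M, f) = 26 + 13*M (H(M, f) = (2 + M)*13 = 26 + 13*M)
Q(b) = -53/49 + b/39 (Q(b) = b*(1/39) - 106*1/98 = b/39 - 53/49 = -53/49 + b/39)
J = -22310
Q(H(-4, -5)) + J = (-53/49 + (26 + 13*(-4))/39) - 22310 = (-53/49 + (26 - 52)/39) - 22310 = (-53/49 + (1/39)*(-26)) - 22310 = (-53/49 - 2/3) - 22310 = -257/147 - 22310 = -3279827/147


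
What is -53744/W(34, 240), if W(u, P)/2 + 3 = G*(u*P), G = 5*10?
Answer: -26872/407997 ≈ -0.065863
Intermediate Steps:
G = 50
W(u, P) = -6 + 100*P*u (W(u, P) = -6 + 2*(50*(u*P)) = -6 + 2*(50*(P*u)) = -6 + 2*(50*P*u) = -6 + 100*P*u)
-53744/W(34, 240) = -53744/(-6 + 100*240*34) = -53744/(-6 + 816000) = -53744/815994 = -53744*1/815994 = -26872/407997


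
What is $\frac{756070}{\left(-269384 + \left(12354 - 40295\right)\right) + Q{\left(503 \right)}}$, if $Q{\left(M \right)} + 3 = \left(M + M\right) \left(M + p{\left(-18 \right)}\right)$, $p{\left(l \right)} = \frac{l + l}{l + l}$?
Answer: $\frac{378035}{104848} \approx 3.6056$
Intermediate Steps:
$p{\left(l \right)} = 1$ ($p{\left(l \right)} = \frac{2 l}{2 l} = 2 l \frac{1}{2 l} = 1$)
$Q{\left(M \right)} = -3 + 2 M \left(1 + M\right)$ ($Q{\left(M \right)} = -3 + \left(M + M\right) \left(M + 1\right) = -3 + 2 M \left(1 + M\right)$)
$\frac{756070}{\left(-269384 + \left(12354 - 40295\right)\right) + Q{\left(503 \right)}} = \frac{756070}{\left(-269384 + \left(12354 - 40295\right)\right) + \left(-3 + 2 \cdot 503 + 2 \cdot 503^{2}\right)} = \frac{756070}{\left(-269384 - 27941\right) + \left(-3 + 1006 + 2 \cdot 253009\right)} = \frac{756070}{-297325 + \left(-3 + 1006 + 506018\right)} = \frac{756070}{-297325 + 507021} = \frac{756070}{209696} = 756070 \cdot \frac{1}{209696} = \frac{378035}{104848}$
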